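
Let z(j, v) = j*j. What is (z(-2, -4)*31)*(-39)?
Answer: -4836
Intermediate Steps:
z(j, v) = j²
(z(-2, -4)*31)*(-39) = ((-2)²*31)*(-39) = (4*31)*(-39) = 124*(-39) = -4836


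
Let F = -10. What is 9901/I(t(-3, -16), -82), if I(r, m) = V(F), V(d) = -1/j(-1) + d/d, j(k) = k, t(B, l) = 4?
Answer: 9901/2 ≈ 4950.5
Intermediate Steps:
V(d) = 2 (V(d) = -1/(-1) + d/d = -1*(-1) + 1 = 1 + 1 = 2)
I(r, m) = 2
9901/I(t(-3, -16), -82) = 9901/2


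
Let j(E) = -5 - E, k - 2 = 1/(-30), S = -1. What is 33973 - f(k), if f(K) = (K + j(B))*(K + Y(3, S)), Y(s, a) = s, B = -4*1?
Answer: 30571379/900 ≈ 33968.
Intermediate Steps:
k = 59/30 (k = 2 + 1/(-30) = 2 - 1/30 = 59/30 ≈ 1.9667)
B = -4
f(K) = (-1 + K)*(3 + K) (f(K) = (K + (-5 - 1*(-4)))*(K + 3) = (K + (-5 + 4))*(3 + K) = (K - 1)*(3 + K) = (-1 + K)*(3 + K))
33973 - f(k) = 33973 - (-3 + (59/30)**2 + 2*(59/30)) = 33973 - (-3 + 3481/900 + 59/15) = 33973 - 1*4321/900 = 33973 - 4321/900 = 30571379/900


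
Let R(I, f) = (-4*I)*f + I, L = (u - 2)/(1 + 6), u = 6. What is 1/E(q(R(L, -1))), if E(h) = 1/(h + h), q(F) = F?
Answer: 40/7 ≈ 5.7143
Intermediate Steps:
L = 4/7 (L = (6 - 2)/(1 + 6) = 4/7 ≈ 0.57143)
R(I, f) = I - 4*I*f (R(I, f) = -4*I*f + I = I - 4*I*f)
E(h) = 1/(2*h)
1/E(q(R(L, -1))) = 1/(1/(2*((4*(1 - 4*(-1))/7)))) = 1/(1/(2*((4*(1 + 4)/7)))) = 1/(1/(2*(((4/7)*5)))) = 1/(1/(2*(20/7))) = 1/((1/2)*(7/20)) = 1/(7/40) = 40/7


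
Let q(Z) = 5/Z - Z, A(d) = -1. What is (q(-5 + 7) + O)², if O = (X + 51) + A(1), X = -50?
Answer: ¼ ≈ 0.25000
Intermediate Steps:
q(Z) = -Z + 5/Z
O = 0 (O = (-50 + 51) - 1 = 1 - 1 = 0)
(q(-5 + 7) + O)² = ((-(-5 + 7) + 5/(-5 + 7)) + 0)² = ((-1*2 + 5/2) + 0)² = ((-2 + 5*(½)) + 0)² = ((-2 + 5/2) + 0)² = (½ + 0)² = (½)² = ¼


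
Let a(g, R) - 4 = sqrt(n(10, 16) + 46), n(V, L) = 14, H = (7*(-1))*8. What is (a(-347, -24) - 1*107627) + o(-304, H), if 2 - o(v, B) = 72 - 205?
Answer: -107488 + 2*sqrt(15) ≈ -1.0748e+5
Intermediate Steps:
H = -56 (H = -7*8 = -56)
o(v, B) = 135 (o(v, B) = 2 - (72 - 205) = 2 - 1*(-133) = 2 + 133 = 135)
a(g, R) = 4 + 2*sqrt(15) (a(g, R) = 4 + sqrt(14 + 46) = 4 + sqrt(60) = 4 + 2*sqrt(15))
(a(-347, -24) - 1*107627) + o(-304, H) = ((4 + 2*sqrt(15)) - 1*107627) + 135 = ((4 + 2*sqrt(15)) - 107627) + 135 = (-107623 + 2*sqrt(15)) + 135 = -107488 + 2*sqrt(15)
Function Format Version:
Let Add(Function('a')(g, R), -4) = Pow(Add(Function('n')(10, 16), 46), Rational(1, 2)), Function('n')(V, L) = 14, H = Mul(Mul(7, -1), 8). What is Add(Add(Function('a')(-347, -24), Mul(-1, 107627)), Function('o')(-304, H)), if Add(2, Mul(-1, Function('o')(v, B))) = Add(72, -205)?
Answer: Add(-107488, Mul(2, Pow(15, Rational(1, 2)))) ≈ -1.0748e+5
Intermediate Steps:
H = -56 (H = Mul(-7, 8) = -56)
Function('o')(v, B) = 135 (Function('o')(v, B) = Add(2, Mul(-1, Add(72, -205))) = Add(2, Mul(-1, -133)) = Add(2, 133) = 135)
Function('a')(g, R) = Add(4, Mul(2, Pow(15, Rational(1, 2)))) (Function('a')(g, R) = Add(4, Pow(Add(14, 46), Rational(1, 2))) = Add(4, Pow(60, Rational(1, 2))) = Add(4, Mul(2, Pow(15, Rational(1, 2)))))
Add(Add(Function('a')(-347, -24), Mul(-1, 107627)), Function('o')(-304, H)) = Add(Add(Add(4, Mul(2, Pow(15, Rational(1, 2)))), Mul(-1, 107627)), 135) = Add(Add(Add(4, Mul(2, Pow(15, Rational(1, 2)))), -107627), 135) = Add(Add(-107623, Mul(2, Pow(15, Rational(1, 2)))), 135) = Add(-107488, Mul(2, Pow(15, Rational(1, 2))))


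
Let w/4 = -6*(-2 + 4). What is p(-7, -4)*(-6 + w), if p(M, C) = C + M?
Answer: 594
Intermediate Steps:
w = -48 (w = 4*(-6*(-2 + 4)) = 4*(-6*2) = 4*(-12) = -48)
p(-7, -4)*(-6 + w) = (-4 - 7)*(-6 - 48) = -11*(-54) = 594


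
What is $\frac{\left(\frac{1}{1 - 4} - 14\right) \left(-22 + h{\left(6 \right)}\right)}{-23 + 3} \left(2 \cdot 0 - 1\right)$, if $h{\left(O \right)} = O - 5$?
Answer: $\frac{301}{20} \approx 15.05$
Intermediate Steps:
$h{\left(O \right)} = -5 + O$
$\frac{\left(\frac{1}{1 - 4} - 14\right) \left(-22 + h{\left(6 \right)}\right)}{-23 + 3} \left(2 \cdot 0 - 1\right) = \frac{\left(\frac{1}{1 - 4} - 14\right) \left(-22 + \left(-5 + 6\right)\right)}{-23 + 3} \left(2 \cdot 0 - 1\right) = \frac{\left(\frac{1}{-3} - 14\right) \left(-22 + 1\right)}{-20} \left(0 - 1\right) = - \frac{\left(- \frac{1}{3} - 14\right) \left(-21\right)}{20} \left(-1\right) = - \frac{\left(- \frac{43}{3}\right) \left(-21\right)}{20} \left(-1\right) = \left(- \frac{1}{20}\right) 301 \left(-1\right) = \left(- \frac{301}{20}\right) \left(-1\right) = \frac{301}{20}$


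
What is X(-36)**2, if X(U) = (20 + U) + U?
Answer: 2704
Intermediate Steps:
X(U) = 20 + 2*U
X(-36)**2 = (20 + 2*(-36))**2 = (20 - 72)**2 = (-52)**2 = 2704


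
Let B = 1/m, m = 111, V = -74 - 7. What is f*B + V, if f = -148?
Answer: -247/3 ≈ -82.333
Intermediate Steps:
V = -81
B = 1/111 ≈ 0.0090090
f*B + V = -148*1/111 - 81 = -4/3 - 81 = -247/3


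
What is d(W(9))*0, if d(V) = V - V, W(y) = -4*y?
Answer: 0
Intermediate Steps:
d(V) = 0
d(W(9))*0 = 0*0 = 0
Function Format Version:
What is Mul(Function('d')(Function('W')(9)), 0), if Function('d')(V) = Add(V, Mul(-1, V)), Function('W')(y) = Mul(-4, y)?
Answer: 0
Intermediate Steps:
Function('d')(V) = 0
Mul(Function('d')(Function('W')(9)), 0) = Mul(0, 0) = 0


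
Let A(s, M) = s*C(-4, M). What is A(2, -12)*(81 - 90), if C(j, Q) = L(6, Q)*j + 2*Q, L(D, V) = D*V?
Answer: -4752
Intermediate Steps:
C(j, Q) = 2*Q + 6*Q*j (C(j, Q) = (6*Q)*j + 2*Q = 6*Q*j + 2*Q = 2*Q + 6*Q*j)
A(s, M) = -22*M*s (A(s, M) = s*(2*M*(1 + 3*(-4))) = s*(2*M*(1 - 12)) = s*(2*M*(-11)) = s*(-22*M) = -22*M*s)
A(2, -12)*(81 - 90) = (-22*(-12)*2)*(81 - 90) = 528*(-9) = -4752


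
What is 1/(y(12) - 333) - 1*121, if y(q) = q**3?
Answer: -168794/1395 ≈ -121.00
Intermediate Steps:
1/(y(12) - 333) - 1*121 = 1/(12**3 - 333) - 1*121 = 1/(1728 - 333) - 121 = 1/1395 - 121 = -168794/1395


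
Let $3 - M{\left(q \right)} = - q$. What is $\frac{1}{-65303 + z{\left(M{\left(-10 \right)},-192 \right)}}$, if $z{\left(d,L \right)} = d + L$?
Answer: $- \frac{1}{65502} \approx -1.5267 \cdot 10^{-5}$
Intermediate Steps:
$M{\left(q \right)} = 3 + q$ ($M{\left(q \right)} = 3 - - q = 3 + q$)
$z{\left(d,L \right)} = L + d$
$\frac{1}{-65303 + z{\left(M{\left(-10 \right)},-192 \right)}} = \frac{1}{-65303 + \left(-192 + \left(3 - 10\right)\right)} = \frac{1}{-65303 - 199} = \frac{1}{-65502} = - \frac{1}{65502}$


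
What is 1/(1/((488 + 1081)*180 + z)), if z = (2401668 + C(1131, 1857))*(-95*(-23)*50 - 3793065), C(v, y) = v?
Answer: -8851466715765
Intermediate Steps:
z = -8851466998185 (z = (2401668 + 1131)*(-95*(-23)*50 - 3793065) = 2402799*(2185*50 - 3793065) = 2402799*(109250 - 3793065) = 2402799*(-3683815) = -8851466998185)
1/(1/((488 + 1081)*180 + z)) = 1/(1/((488 + 1081)*180 - 8851466998185)) = 1/(1/(1569*180 - 8851466998185)) = 1/(1/(282420 - 8851466998185)) = 1/(1/(-8851466715765)) = 1/(-1/8851466715765) = -8851466715765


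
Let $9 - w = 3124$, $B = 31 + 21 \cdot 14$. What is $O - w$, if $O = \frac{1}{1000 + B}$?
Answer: $\frac{4127376}{1325} \approx 3115.0$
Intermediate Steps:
$B = 325$ ($B = 31 + 294 = 325$)
$O = \frac{1}{1325}$ ($O = \frac{1}{1000 + 325} = \frac{1}{1325} \approx 0.00075472$)
$w = -3115$ ($w = 9 - 3124 = -3115$)
$O - w = \frac{1}{1325} - -3115 = \frac{1}{1325} + 3115 = \frac{4127376}{1325}$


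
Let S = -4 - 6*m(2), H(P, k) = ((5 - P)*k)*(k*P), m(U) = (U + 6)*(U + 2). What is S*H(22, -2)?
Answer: 293216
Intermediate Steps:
m(U) = (2 + U)*(6 + U) (m(U) = (6 + U)*(2 + U) = (2 + U)*(6 + U))
H(P, k) = P*k**2*(5 - P) (H(P, k) = (k*(5 - P))*(P*k) = P*k**2*(5 - P))
S = -196 (S = -4 - 6*(12 + 2**2 + 8*2) = -4 - 6*(12 + 4 + 16) = -4 - 6*32 = -4 - 192 = -196)
S*H(22, -2) = -4312*(-2)**2*(5 - 1*22) = -4312*4*(5 - 22) = -4312*4*(-17) = -196*(-1496) = 293216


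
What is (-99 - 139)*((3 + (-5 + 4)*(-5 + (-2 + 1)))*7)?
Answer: -14994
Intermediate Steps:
(-99 - 139)*((3 + (-5 + 4)*(-5 + (-2 + 1)))*7) = -238*(3 - (-5 - 1))*7 = -238*(3 - 1*(-6))*7 = -238*(3 + 6)*7 = -2142*7 = -238*63 = -14994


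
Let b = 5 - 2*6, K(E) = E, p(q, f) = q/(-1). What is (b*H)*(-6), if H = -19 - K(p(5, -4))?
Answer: -588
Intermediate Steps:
p(q, f) = -q (p(q, f) = q*(-1) = -q)
b = -7 (b = 5 - 1*12 = 5 - 12 = -7)
H = -14 (H = -19 - (-1)*5 = -19 - 1*(-5) = -19 + 5 = -14)
(b*H)*(-6) = -7*(-14)*(-6) = 98*(-6) = -588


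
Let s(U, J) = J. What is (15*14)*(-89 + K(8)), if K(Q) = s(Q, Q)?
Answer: -17010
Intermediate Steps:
K(Q) = Q
(15*14)*(-89 + K(8)) = (15*14)*(-89 + 8) = 210*(-81) = -17010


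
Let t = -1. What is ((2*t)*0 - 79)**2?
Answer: 6241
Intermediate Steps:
((2*t)*0 - 79)**2 = ((2*(-1))*0 - 79)**2 = (-2*0 - 79)**2 = (0 - 79)**2 = (-79)**2 = 6241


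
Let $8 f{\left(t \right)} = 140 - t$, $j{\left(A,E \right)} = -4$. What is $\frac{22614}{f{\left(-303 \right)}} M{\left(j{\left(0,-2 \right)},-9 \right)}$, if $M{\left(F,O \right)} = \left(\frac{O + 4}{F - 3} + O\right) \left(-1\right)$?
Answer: $\frac{10492896}{3101} \approx 3383.7$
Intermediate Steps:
$f{\left(t \right)} = \frac{35}{2} - \frac{t}{8}$ ($f{\left(t \right)} = \frac{140 - t}{8} = \frac{35}{2} - \frac{t}{8}$)
$M{\left(F,O \right)} = - O - \frac{4 + O}{-3 + F}$ ($M{\left(F,O \right)} = \left(\frac{4 + O}{-3 + F} + O\right) \left(-1\right) = \left(O + \frac{4 + O}{-3 + F}\right) \left(-1\right) = - O - \frac{4 + O}{-3 + F}$)
$\frac{22614}{f{\left(-303 \right)}} M{\left(j{\left(0,-2 \right)},-9 \right)} = \frac{22614}{\frac{35}{2} - - \frac{303}{8}} \frac{-4 + 2 \left(-9\right) - \left(-4\right) \left(-9\right)}{-3 - 4} = \frac{22614}{\frac{35}{2} + \frac{303}{8}} \frac{-4 - 18 - 36}{-7} = \frac{22614}{\frac{443}{8}} \left(\left(- \frac{1}{7}\right) \left(-58\right)\right) = 22614 \cdot \frac{8}{443} \cdot \frac{58}{7} = \frac{180912}{443} \cdot \frac{58}{7} = \frac{10492896}{3101}$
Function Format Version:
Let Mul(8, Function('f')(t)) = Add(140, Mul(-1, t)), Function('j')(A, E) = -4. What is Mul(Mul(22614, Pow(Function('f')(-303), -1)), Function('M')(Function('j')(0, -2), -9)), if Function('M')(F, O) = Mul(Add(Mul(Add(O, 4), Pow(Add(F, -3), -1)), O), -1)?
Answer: Rational(10492896, 3101) ≈ 3383.7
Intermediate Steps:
Function('f')(t) = Add(Rational(35, 2), Mul(Rational(-1, 8), t)) (Function('f')(t) = Mul(Rational(1, 8), Add(140, Mul(-1, t))) = Add(Rational(35, 2), Mul(Rational(-1, 8), t)))
Function('M')(F, O) = Add(Mul(-1, O), Mul(-1, Pow(Add(-3, F), -1), Add(4, O))) (Function('M')(F, O) = Mul(Add(Mul(Add(4, O), Pow(Add(-3, F), -1)), O), -1) = Mul(Add(Mul(Pow(Add(-3, F), -1), Add(4, O)), O), -1) = Mul(Add(O, Mul(Pow(Add(-3, F), -1), Add(4, O))), -1) = Add(Mul(-1, O), Mul(-1, Pow(Add(-3, F), -1), Add(4, O))))
Mul(Mul(22614, Pow(Function('f')(-303), -1)), Function('M')(Function('j')(0, -2), -9)) = Mul(Mul(22614, Pow(Add(Rational(35, 2), Mul(Rational(-1, 8), -303)), -1)), Mul(Pow(Add(-3, -4), -1), Add(-4, Mul(2, -9), Mul(-1, -4, -9)))) = Mul(Mul(22614, Pow(Add(Rational(35, 2), Rational(303, 8)), -1)), Mul(Pow(-7, -1), Add(-4, -18, -36))) = Mul(Mul(22614, Pow(Rational(443, 8), -1)), Mul(Rational(-1, 7), -58)) = Mul(Mul(22614, Rational(8, 443)), Rational(58, 7)) = Mul(Rational(180912, 443), Rational(58, 7)) = Rational(10492896, 3101)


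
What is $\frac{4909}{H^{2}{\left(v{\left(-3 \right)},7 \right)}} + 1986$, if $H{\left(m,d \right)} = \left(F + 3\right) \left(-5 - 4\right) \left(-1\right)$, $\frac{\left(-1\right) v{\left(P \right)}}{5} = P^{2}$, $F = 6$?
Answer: $\frac{13035055}{6561} \approx 1986.7$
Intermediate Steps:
$v{\left(P \right)} = - 5 P^{2}$
$H{\left(m,d \right)} = 81$ ($H{\left(m,d \right)} = \left(6 + 3\right) \left(-5 - 4\right) \left(-1\right) = 9 \left(\left(-9\right) \left(-1\right)\right) = 9 \cdot 9 = 81$)
$\frac{4909}{H^{2}{\left(v{\left(-3 \right)},7 \right)}} + 1986 = \frac{4909}{81^{2}} + 1986 = \frac{4909}{6561} + 1986 = \frac{13035055}{6561}$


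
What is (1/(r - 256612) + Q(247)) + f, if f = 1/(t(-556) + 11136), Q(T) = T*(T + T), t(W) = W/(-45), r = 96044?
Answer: 2457232405708827/20138277992 ≈ 1.2202e+5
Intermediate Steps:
t(W) = -W/45 (t(W) = W*(-1/45) = -W/45)
Q(T) = 2*T² (Q(T) = T*(2*T) = 2*T²)
f = 45/501676 (f = 1/(-1/45*(-556) + 11136) = 1/(556/45 + 11136) = 1/(501676/45) = 45/501676 ≈ 8.9699e-5)
(1/(r - 256612) + Q(247)) + f = (1/(96044 - 256612) + 2*247²) + 45/501676 = (1/(-160568) + 2*61009) + 45/501676 = (-1/160568 + 122018) + 45/501676 = 19592186223/160568 + 45/501676 = 2457232405708827/20138277992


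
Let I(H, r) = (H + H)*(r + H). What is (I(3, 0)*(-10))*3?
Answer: -540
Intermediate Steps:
I(H, r) = 2*H*(H + r) (I(H, r) = (2*H)*(H + r) = 2*H*(H + r))
(I(3, 0)*(-10))*3 = ((2*3*(3 + 0))*(-10))*3 = ((2*3*3)*(-10))*3 = (18*(-10))*3 = -180*3 = -540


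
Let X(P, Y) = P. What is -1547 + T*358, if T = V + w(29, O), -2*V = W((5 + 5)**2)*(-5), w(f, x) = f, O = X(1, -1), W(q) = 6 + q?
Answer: 103705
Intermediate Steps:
O = 1
V = 265 (V = -(6 + (5 + 5)**2)*(-5)/2 = -(6 + 10**2)*(-5)/2 = -(6 + 100)*(-5)/2 = -53*(-5) = -1/2*(-530) = 265)
T = 294 (T = 265 + 29 = 294)
-1547 + T*358 = -1547 + 294*358 = -1547 + 105252 = 103705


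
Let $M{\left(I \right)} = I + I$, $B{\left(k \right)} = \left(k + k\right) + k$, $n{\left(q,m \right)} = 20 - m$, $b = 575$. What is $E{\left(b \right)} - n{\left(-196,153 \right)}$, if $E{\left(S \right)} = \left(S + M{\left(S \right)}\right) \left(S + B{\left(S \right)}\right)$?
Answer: $3967633$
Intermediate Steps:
$B{\left(k \right)} = 3 k$ ($B{\left(k \right)} = 2 k + k = 3 k$)
$M{\left(I \right)} = 2 I$
$E{\left(S \right)} = 12 S^{2}$ ($E{\left(S \right)} = \left(S + 2 S\right) \left(S + 3 S\right) = 3 S 4 S = 12 S^{2}$)
$E{\left(b \right)} - n{\left(-196,153 \right)} = 12 \cdot 575^{2} - \left(20 - 153\right) = 12 \cdot 330625 - \left(20 - 153\right) = 3967500 - -133 = 3967500 + 133 = 3967633$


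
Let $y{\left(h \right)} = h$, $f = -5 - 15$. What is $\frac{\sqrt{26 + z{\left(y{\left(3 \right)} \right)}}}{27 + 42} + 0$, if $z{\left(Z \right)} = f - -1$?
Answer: $\frac{\sqrt{7}}{69} \approx 0.038344$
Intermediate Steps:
$f = -20$ ($f = -5 - 15 = -20$)
$z{\left(Z \right)} = -19$ ($z{\left(Z \right)} = -20 - -1 = -20 + 1 = -19$)
$\frac{\sqrt{26 + z{\left(y{\left(3 \right)} \right)}}}{27 + 42} + 0 = \frac{\sqrt{26 - 19}}{27 + 42} + 0 = \frac{\sqrt{7}}{69} + 0 = \frac{\sqrt{7}}{69}$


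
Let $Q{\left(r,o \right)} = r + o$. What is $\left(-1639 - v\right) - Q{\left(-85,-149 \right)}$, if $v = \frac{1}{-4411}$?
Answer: $- \frac{6197454}{4411} \approx -1405.0$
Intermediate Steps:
$v = - \frac{1}{4411} \approx -0.00022671$
$Q{\left(r,o \right)} = o + r$
$\left(-1639 - v\right) - Q{\left(-85,-149 \right)} = \left(-1639 - - \frac{1}{4411}\right) - \left(-149 - 85\right) = \left(-1639 + \frac{1}{4411}\right) - -234 = - \frac{7229628}{4411} + 234 = - \frac{6197454}{4411}$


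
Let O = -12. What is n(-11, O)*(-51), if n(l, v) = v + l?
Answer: 1173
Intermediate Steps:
n(l, v) = l + v
n(-11, O)*(-51) = (-11 - 12)*(-51) = -23*(-51) = 1173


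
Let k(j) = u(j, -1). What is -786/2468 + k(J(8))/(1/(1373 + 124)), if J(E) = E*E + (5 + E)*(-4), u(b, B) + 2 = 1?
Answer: -1847691/1234 ≈ -1497.3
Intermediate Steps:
u(b, B) = -1 (u(b, B) = -2 + 1 = -1)
J(E) = -20 + E² - 4*E (J(E) = E² + (-20 - 4*E) = -20 + E² - 4*E)
k(j) = -1
-786/2468 + k(J(8))/(1/(1373 + 124)) = -786/2468 - 1/(1/(1373 + 124)) = -786*1/2468 - 1/(1/1497) = -393/1234 - 1/1/1497 = -393/1234 - 1*1497 = -393/1234 - 1497 = -1847691/1234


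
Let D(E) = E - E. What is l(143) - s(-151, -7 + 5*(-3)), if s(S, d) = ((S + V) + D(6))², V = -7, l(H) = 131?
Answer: -24833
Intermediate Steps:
D(E) = 0
s(S, d) = (-7 + S)² (s(S, d) = ((S - 7) + 0)² = ((-7 + S) + 0)² = (-7 + S)²)
l(143) - s(-151, -7 + 5*(-3)) = 131 - (-7 - 151)² = 131 - 1*(-158)² = 131 - 1*24964 = 131 - 24964 = -24833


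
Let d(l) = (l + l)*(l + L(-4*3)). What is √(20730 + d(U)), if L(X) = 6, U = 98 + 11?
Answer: 10*√458 ≈ 214.01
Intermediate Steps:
U = 109
d(l) = 2*l*(6 + l) (d(l) = (l + l)*(l + 6) = (2*l)*(6 + l) = 2*l*(6 + l))
√(20730 + d(U)) = √(20730 + 2*109*(6 + 109)) = √(20730 + 2*109*115) = √(20730 + 25070) = √45800 = 10*√458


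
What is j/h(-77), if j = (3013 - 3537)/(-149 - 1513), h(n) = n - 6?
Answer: -262/68973 ≈ -0.0037986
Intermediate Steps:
h(n) = -6 + n
j = 262/831 (j = -524/(-1662) = -524*(-1/1662) = 262/831 ≈ 0.31528)
j/h(-77) = 262/(831*(-6 - 77)) = (262/831)/(-83) = (262/831)*(-1/83) = -262/68973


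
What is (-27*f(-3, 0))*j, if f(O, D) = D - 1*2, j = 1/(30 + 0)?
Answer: 9/5 ≈ 1.8000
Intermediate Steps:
j = 1/30 ≈ 0.033333
f(O, D) = -2 + D (f(O, D) = D - 2 = -2 + D)
(-27*f(-3, 0))*j = -27*(-2 + 0)*(1/30) = -27*(-2)*(1/30) = 54*(1/30) = 9/5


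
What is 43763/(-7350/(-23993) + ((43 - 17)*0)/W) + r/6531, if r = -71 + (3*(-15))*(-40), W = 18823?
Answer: 326552365099/2285850 ≈ 1.4286e+5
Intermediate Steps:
r = 1729 (r = -71 - 45*(-40) = -71 + 1800 = 1729)
43763/(-7350/(-23993) + ((43 - 17)*0)/W) + r/6531 = 43763/(-7350/(-23993) + ((43 - 17)*0)/18823) + 1729/6531 = 43763/(-7350*(-1/23993) + (26*0)*(1/18823)) + 1729*(1/6531) = 43763/(7350/23993 + 0*(1/18823)) + 247/933 = 43763/(7350/23993 + 0) + 247/933 = 43763/(7350/23993) + 247/933 = 43763*(23993/7350) + 247/933 = 1050005659/7350 + 247/933 = 326552365099/2285850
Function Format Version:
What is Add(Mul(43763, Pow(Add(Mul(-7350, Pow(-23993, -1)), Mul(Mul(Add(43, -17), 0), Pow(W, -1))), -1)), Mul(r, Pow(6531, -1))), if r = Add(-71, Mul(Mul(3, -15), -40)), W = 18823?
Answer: Rational(326552365099, 2285850) ≈ 1.4286e+5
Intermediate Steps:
r = 1729 (r = Add(-71, Mul(-45, -40)) = Add(-71, 1800) = 1729)
Add(Mul(43763, Pow(Add(Mul(-7350, Pow(-23993, -1)), Mul(Mul(Add(43, -17), 0), Pow(W, -1))), -1)), Mul(r, Pow(6531, -1))) = Add(Mul(43763, Pow(Add(Mul(-7350, Pow(-23993, -1)), Mul(Mul(Add(43, -17), 0), Pow(18823, -1))), -1)), Mul(1729, Pow(6531, -1))) = Add(Mul(43763, Pow(Add(Mul(-7350, Rational(-1, 23993)), Mul(Mul(26, 0), Rational(1, 18823))), -1)), Mul(1729, Rational(1, 6531))) = Add(Mul(43763, Pow(Add(Rational(7350, 23993), Mul(0, Rational(1, 18823))), -1)), Rational(247, 933)) = Add(Mul(43763, Pow(Add(Rational(7350, 23993), 0), -1)), Rational(247, 933)) = Add(Mul(43763, Pow(Rational(7350, 23993), -1)), Rational(247, 933)) = Add(Mul(43763, Rational(23993, 7350)), Rational(247, 933)) = Add(Rational(1050005659, 7350), Rational(247, 933)) = Rational(326552365099, 2285850)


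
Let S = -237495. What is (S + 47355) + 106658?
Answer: -83482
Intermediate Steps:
(S + 47355) + 106658 = (-237495 + 47355) + 106658 = -190140 + 106658 = -83482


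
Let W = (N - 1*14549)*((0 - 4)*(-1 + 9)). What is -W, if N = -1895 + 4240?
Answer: -390528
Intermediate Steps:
N = 2345
W = 390528 (W = (2345 - 1*14549)*((0 - 4)*(-1 + 9)) = (2345 - 14549)*(-4*8) = -12204*(-32) = 390528)
-W = -1*390528 = -390528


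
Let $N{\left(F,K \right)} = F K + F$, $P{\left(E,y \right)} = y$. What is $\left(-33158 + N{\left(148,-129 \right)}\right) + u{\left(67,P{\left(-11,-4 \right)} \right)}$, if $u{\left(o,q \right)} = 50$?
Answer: $-52052$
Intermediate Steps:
$N{\left(F,K \right)} = F + F K$
$\left(-33158 + N{\left(148,-129 \right)}\right) + u{\left(67,P{\left(-11,-4 \right)} \right)} = \left(-33158 + 148 \left(1 - 129\right)\right) + 50 = \left(-33158 + 148 \left(-128\right)\right) + 50 = \left(-33158 - 18944\right) + 50 = -52102 + 50 = -52052$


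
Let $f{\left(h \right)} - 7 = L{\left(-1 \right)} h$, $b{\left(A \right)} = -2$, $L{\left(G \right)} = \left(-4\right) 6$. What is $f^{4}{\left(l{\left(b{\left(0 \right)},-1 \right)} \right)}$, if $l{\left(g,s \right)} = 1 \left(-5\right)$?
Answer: $260144641$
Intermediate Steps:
$L{\left(G \right)} = -24$
$l{\left(g,s \right)} = -5$
$f{\left(h \right)} = 7 - 24 h$
$f^{4}{\left(l{\left(b{\left(0 \right)},-1 \right)} \right)} = \left(7 - -120\right)^{4} = \left(7 + 120\right)^{4} = 127^{4} = 260144641$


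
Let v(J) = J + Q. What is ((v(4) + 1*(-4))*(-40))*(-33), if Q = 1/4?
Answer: 330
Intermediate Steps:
Q = ¼ ≈ 0.25000
v(J) = ¼ + J (v(J) = J + ¼ = ¼ + J)
((v(4) + 1*(-4))*(-40))*(-33) = (((¼ + 4) + 1*(-4))*(-40))*(-33) = ((17/4 - 4)*(-40))*(-33) = ((¼)*(-40))*(-33) = -10*(-33) = 330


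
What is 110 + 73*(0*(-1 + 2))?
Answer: 110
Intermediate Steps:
110 + 73*(0*(-1 + 2)) = 110 + 73*(0*1) = 110 + 73*0 = 110 + 0 = 110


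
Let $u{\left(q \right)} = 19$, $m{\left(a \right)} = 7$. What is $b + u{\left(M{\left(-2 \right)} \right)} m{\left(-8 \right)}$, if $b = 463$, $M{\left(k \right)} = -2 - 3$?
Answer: $596$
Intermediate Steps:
$M{\left(k \right)} = -5$
$b + u{\left(M{\left(-2 \right)} \right)} m{\left(-8 \right)} = 463 + 19 \cdot 7 = 463 + 133 = 596$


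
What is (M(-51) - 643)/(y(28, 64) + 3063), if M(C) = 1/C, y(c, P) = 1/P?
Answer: -2098816/9997683 ≈ -0.20993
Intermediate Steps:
(M(-51) - 643)/(y(28, 64) + 3063) = (1/(-51) - 643)/(1/64 + 3063) = (-1/51 - 643)/(1/64 + 3063) = -32794/(51*196033/64) = -32794/51*64/196033 = -2098816/9997683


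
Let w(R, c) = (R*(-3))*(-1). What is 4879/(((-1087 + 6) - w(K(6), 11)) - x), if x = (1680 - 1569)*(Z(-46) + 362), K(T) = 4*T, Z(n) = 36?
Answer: -4879/45331 ≈ -0.10763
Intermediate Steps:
w(R, c) = 3*R (w(R, c) = -3*R*(-1) = 3*R)
x = 44178 (x = (1680 - 1569)*(36 + 362) = 111*398 = 44178)
4879/(((-1087 + 6) - w(K(6), 11)) - x) = 4879/(((-1087 + 6) - 3*4*6) - 1*44178) = 4879/((-1081 - 3*24) - 44178) = 4879/((-1081 - 1*72) - 44178) = 4879/((-1081 - 72) - 44178) = 4879/(-1153 - 44178) = 4879/(-45331) = 4879*(-1/45331) = -4879/45331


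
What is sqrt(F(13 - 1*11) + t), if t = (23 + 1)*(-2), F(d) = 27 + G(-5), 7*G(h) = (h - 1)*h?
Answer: 3*I*sqrt(91)/7 ≈ 4.0883*I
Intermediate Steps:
G(h) = h*(-1 + h)/7 (G(h) = ((h - 1)*h)/7 = ((-1 + h)*h)/7 = (h*(-1 + h))/7 = h*(-1 + h)/7)
F(d) = 219/7 (F(d) = 27 + (1/7)*(-5)*(-1 - 5) = 27 + (1/7)*(-5)*(-6) = 27 + 30/7 = 219/7)
t = -48 (t = 24*(-2) = -48)
sqrt(F(13 - 1*11) + t) = sqrt(219/7 - 48) = sqrt(-117/7) = 3*I*sqrt(91)/7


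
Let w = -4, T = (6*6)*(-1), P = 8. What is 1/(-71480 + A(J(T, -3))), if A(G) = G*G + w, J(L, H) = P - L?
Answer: -1/69548 ≈ -1.4379e-5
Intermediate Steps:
T = -36 (T = 36*(-1) = -36)
J(L, H) = 8 - L
A(G) = -4 + G² (A(G) = G*G - 4 = G² - 4 = -4 + G²)
1/(-71480 + A(J(T, -3))) = 1/(-71480 + (-4 + (8 - 1*(-36))²)) = 1/(-71480 + (-4 + (8 + 36)²)) = 1/(-71480 + (-4 + 44²)) = 1/(-71480 + (-4 + 1936)) = 1/(-71480 + 1932) = 1/(-69548) = -1/69548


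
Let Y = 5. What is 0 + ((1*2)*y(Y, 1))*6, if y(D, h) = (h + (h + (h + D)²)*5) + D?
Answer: 2292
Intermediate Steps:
y(D, h) = D + 5*(D + h)² + 6*h (y(D, h) = (h + (h + (D + h)²)*5) + D = (h + (5*h + 5*(D + h)²)) + D = (5*(D + h)² + 6*h) + D = D + 5*(D + h)² + 6*h)
0 + ((1*2)*y(Y, 1))*6 = 0 + ((1*2)*(5 + 5*(5 + 1)² + 6*1))*6 = 0 + (2*(5 + 5*6² + 6))*6 = 0 + (2*(5 + 5*36 + 6))*6 = 0 + (2*(5 + 180 + 6))*6 = 0 + (2*191)*6 = 0 + 382*6 = 0 + 2292 = 2292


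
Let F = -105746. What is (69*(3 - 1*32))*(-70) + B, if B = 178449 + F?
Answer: 212773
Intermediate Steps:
B = 72703 (B = 178449 - 105746 = 72703)
(69*(3 - 1*32))*(-70) + B = (69*(3 - 1*32))*(-70) + 72703 = (69*(3 - 32))*(-70) + 72703 = (69*(-29))*(-70) + 72703 = -2001*(-70) + 72703 = 140070 + 72703 = 212773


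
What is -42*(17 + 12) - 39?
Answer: -1257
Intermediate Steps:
-42*(17 + 12) - 39 = -42*29 - 39 = -1218 - 39 = -1257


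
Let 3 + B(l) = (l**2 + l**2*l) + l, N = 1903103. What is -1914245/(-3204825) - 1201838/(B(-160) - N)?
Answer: 2945422108/3688738755 ≈ 0.79849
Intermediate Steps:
B(l) = -3 + l + l**2 + l**3 (B(l) = -3 + ((l**2 + l**2*l) + l) = -3 + ((l**2 + l**3) + l) = -3 + (l + l**2 + l**3) = -3 + l + l**2 + l**3)
-1914245/(-3204825) - 1201838/(B(-160) - N) = -1914245/(-3204825) - 1201838/((-3 - 160 + (-160)**2 + (-160)**3) - 1*1903103) = -1914245*(-1/3204825) - 1201838/((-3 - 160 + 25600 - 4096000) - 1903103) = 2213/3705 - 1201838/(-4070563 - 1903103) = 2213/3705 - 1201838/(-5973666) = 2213/3705 - 1201838*(-1/5973666) = 2213/3705 + 600919/2986833 = 2945422108/3688738755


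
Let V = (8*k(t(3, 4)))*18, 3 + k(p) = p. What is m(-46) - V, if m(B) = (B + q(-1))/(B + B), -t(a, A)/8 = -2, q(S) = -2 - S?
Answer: -172177/92 ≈ -1871.5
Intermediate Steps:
t(a, A) = 16 (t(a, A) = -8*(-2) = 16)
k(p) = -3 + p
m(B) = (-1 + B)/(2*B) (m(B) = (B + (-2 - 1*(-1)))/(B + B) = (B + (-2 + 1))/((2*B)) = (B - 1)*(1/(2*B)) = (-1 + B)*(1/(2*B)) = (-1 + B)/(2*B))
V = 1872 (V = (8*(-3 + 16))*18 = (8*13)*18 = 104*18 = 1872)
m(-46) - V = (½)*(-1 - 46)/(-46) - 1*1872 = (½)*(-1/46)*(-47) - 1872 = 47/92 - 1872 = -172177/92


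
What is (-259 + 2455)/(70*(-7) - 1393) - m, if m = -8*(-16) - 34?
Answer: -179198/1883 ≈ -95.166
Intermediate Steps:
m = 94 (m = 128 - 34 = 94)
(-259 + 2455)/(70*(-7) - 1393) - m = (-259 + 2455)/(70*(-7) - 1393) - 1*94 = 2196/(-490 - 1393) - 94 = 2196/(-1883) - 94 = 2196*(-1/1883) - 94 = -2196/1883 - 94 = -179198/1883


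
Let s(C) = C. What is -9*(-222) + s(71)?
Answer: 2069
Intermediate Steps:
-9*(-222) + s(71) = -9*(-222) + 71 = 1998 + 71 = 2069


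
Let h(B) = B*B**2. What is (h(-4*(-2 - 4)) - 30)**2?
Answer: 190274436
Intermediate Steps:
h(B) = B**3
(h(-4*(-2 - 4)) - 30)**2 = ((-4*(-2 - 4))**3 - 30)**2 = ((-4*(-6))**3 - 30)**2 = (24**3 - 30)**2 = (13824 - 30)**2 = 13794**2 = 190274436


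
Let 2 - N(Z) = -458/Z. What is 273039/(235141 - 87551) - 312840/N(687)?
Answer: -17314247811/147590 ≈ -1.1731e+5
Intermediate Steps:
N(Z) = 2 + 458/Z (N(Z) = 2 - (-458)/Z = 2 + 458/Z)
273039/(235141 - 87551) - 312840/N(687) = 273039/(235141 - 87551) - 312840/(2 + 458/687) = 273039/147590 - 312840/(2 + 458*(1/687)) = 273039*(1/147590) - 312840/(2 + ⅔) = 273039/147590 - 312840/8/3 = 273039/147590 - 312840*3/8 = 273039/147590 - 117315 = -17314247811/147590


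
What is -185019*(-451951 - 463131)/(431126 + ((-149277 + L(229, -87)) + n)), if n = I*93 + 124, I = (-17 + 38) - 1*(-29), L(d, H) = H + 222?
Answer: 28217926093/47793 ≈ 5.9042e+5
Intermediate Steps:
L(d, H) = 222 + H
I = 50 (I = 21 + 29 = 50)
n = 4774 (n = 50*93 + 124 = 4650 + 124 = 4774)
-185019*(-451951 - 463131)/(431126 + ((-149277 + L(229, -87)) + n)) = -185019*(-451951 - 463131)/(431126 + ((-149277 + (222 - 87)) + 4774)) = -185019*(-915082/(431126 + ((-149277 + 135) + 4774))) = -185019*(-915082/(431126 + (-149142 + 4774))) = -185019*(-915082/(431126 - 144368)) = -185019/(286758*(-1/915082)) = -185019/(-143379/457541) = -185019*(-457541/143379) = 28217926093/47793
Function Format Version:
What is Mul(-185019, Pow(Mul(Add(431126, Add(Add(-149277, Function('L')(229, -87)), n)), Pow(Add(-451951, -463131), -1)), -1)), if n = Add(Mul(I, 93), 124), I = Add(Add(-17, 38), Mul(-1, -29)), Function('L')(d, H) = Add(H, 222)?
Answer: Rational(28217926093, 47793) ≈ 5.9042e+5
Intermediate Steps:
Function('L')(d, H) = Add(222, H)
I = 50 (I = Add(21, 29) = 50)
n = 4774 (n = Add(Mul(50, 93), 124) = Add(4650, 124) = 4774)
Mul(-185019, Pow(Mul(Add(431126, Add(Add(-149277, Function('L')(229, -87)), n)), Pow(Add(-451951, -463131), -1)), -1)) = Mul(-185019, Pow(Mul(Add(431126, Add(Add(-149277, Add(222, -87)), 4774)), Pow(Add(-451951, -463131), -1)), -1)) = Mul(-185019, Pow(Mul(Add(431126, Add(Add(-149277, 135), 4774)), Pow(-915082, -1)), -1)) = Mul(-185019, Pow(Mul(Add(431126, Add(-149142, 4774)), Rational(-1, 915082)), -1)) = Mul(-185019, Pow(Mul(Add(431126, -144368), Rational(-1, 915082)), -1)) = Mul(-185019, Pow(Mul(286758, Rational(-1, 915082)), -1)) = Mul(-185019, Pow(Rational(-143379, 457541), -1)) = Mul(-185019, Rational(-457541, 143379)) = Rational(28217926093, 47793)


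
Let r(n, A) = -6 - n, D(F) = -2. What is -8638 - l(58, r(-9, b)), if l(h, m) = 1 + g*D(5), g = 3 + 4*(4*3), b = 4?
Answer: -8537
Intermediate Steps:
g = 51 (g = 3 + 4*12 = 3 + 48 = 51)
l(h, m) = -101 (l(h, m) = 1 + 51*(-2) = 1 - 102 = -101)
-8638 - l(58, r(-9, b)) = -8638 - 1*(-101) = -8638 + 101 = -8537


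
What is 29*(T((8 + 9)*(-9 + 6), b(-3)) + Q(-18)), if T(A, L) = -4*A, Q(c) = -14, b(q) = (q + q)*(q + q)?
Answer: 5510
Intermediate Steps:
b(q) = 4*q**2 (b(q) = (2*q)*(2*q) = 4*q**2)
29*(T((8 + 9)*(-9 + 6), b(-3)) + Q(-18)) = 29*(-4*(8 + 9)*(-9 + 6) - 14) = 29*(-68*(-3) - 14) = 29*(-4*(-51) - 14) = 29*(204 - 14) = 29*190 = 5510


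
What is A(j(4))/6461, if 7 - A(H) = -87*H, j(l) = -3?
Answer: -254/6461 ≈ -0.039313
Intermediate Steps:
A(H) = 7 + 87*H (A(H) = 7 - (-87)*H = 7 + 87*H)
A(j(4))/6461 = (7 + 87*(-3))/6461 = (7 - 261)*(1/6461) = -254*1/6461 = -254/6461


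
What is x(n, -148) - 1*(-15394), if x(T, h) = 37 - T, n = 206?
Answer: 15225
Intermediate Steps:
x(n, -148) - 1*(-15394) = (37 - 1*206) - 1*(-15394) = (37 - 206) + 15394 = -169 + 15394 = 15225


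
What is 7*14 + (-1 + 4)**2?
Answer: 107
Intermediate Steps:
7*14 + (-1 + 4)**2 = 98 + 3**2 = 98 + 9 = 107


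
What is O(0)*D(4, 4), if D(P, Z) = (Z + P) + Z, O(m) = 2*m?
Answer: 0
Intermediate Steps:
D(P, Z) = P + 2*Z (D(P, Z) = (P + Z) + Z = P + 2*Z)
O(0)*D(4, 4) = (2*0)*(4 + 2*4) = 0*(4 + 8) = 0*12 = 0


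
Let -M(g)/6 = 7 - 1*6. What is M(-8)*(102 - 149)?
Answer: 282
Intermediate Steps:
M(g) = -6 (M(g) = -6*(7 - 1*6) = -6*(7 - 6) = -6*1 = -6)
M(-8)*(102 - 149) = -6*(102 - 149) = -6*(-47) = 282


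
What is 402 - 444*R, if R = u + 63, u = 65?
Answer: -56430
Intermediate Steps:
R = 128 (R = 65 + 63 = 128)
402 - 444*R = 402 - 444*128 = 402 - 56832 = -56430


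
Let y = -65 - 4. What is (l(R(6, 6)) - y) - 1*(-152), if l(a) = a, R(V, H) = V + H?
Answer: 233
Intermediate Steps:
R(V, H) = H + V
y = -69
(l(R(6, 6)) - y) - 1*(-152) = ((6 + 6) - 1*(-69)) - 1*(-152) = (12 + 69) + 152 = 81 + 152 = 233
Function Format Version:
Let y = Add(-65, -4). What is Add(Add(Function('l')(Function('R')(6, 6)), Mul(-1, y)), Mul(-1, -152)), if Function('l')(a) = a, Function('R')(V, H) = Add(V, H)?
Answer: 233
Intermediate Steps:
Function('R')(V, H) = Add(H, V)
y = -69
Add(Add(Function('l')(Function('R')(6, 6)), Mul(-1, y)), Mul(-1, -152)) = Add(Add(Add(6, 6), Mul(-1, -69)), Mul(-1, -152)) = Add(Add(12, 69), 152) = Add(81, 152) = 233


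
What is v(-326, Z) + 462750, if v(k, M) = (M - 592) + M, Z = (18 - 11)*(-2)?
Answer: 462130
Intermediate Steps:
Z = -14 (Z = 7*(-2) = -14)
v(k, M) = -592 + 2*M (v(k, M) = (-592 + M) + M = -592 + 2*M)
v(-326, Z) + 462750 = (-592 + 2*(-14)) + 462750 = (-592 - 28) + 462750 = -620 + 462750 = 462130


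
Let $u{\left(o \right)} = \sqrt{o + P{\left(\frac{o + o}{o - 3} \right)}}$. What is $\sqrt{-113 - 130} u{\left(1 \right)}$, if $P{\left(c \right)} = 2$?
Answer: $27 i \approx 27.0 i$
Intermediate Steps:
$u{\left(o \right)} = \sqrt{2 + o}$ ($u{\left(o \right)} = \sqrt{o + 2} = \sqrt{2 + o}$)
$\sqrt{-113 - 130} u{\left(1 \right)} = \sqrt{-113 - 130} \sqrt{2 + 1} = \sqrt{-243} \sqrt{3} = 9 i \sqrt{3} \sqrt{3} = 27 i$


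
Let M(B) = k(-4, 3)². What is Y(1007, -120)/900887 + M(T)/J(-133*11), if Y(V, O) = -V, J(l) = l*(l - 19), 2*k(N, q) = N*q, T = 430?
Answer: -27575785/25041955939 ≈ -0.0011012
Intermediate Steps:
k(N, q) = N*q/2 (k(N, q) = (N*q)/2 = N*q/2)
J(l) = l*(-19 + l)
M(B) = 36 (M(B) = ((½)*(-4)*3)² = (-6)² = 36)
Y(1007, -120)/900887 + M(T)/J(-133*11) = -1*1007/900887 + 36/(((-133*11)*(-19 - 133*11))) = -1007*1/900887 + 36/((-1463*(-19 - 1463))) = -1007/900887 + 36/((-1463*(-1482))) = -1007/900887 + 36/2168166 = -1007/900887 + 36*(1/2168166) = -1007/900887 + 6/361361 = -27575785/25041955939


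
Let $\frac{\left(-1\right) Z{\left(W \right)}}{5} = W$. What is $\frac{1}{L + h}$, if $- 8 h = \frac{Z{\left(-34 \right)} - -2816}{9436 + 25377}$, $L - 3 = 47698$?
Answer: $\frac{139252}{6642458159} \approx 2.0964 \cdot 10^{-5}$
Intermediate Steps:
$L = 47701$ ($L = 3 + 47698 = 47701$)
$Z{\left(W \right)} = - 5 W$
$h = - \frac{1493}{139252}$ ($h = - \frac{\left(\left(-5\right) \left(-34\right) - -2816\right) \frac{1}{9436 + 25377}}{8} = - \frac{\left(170 + \left(2924 - 108\right)\right) \frac{1}{34813}}{8} = - \frac{\left(170 + 2816\right) \frac{1}{34813}}{8} = - \frac{2986 \cdot \frac{1}{34813}}{8} = \left(- \frac{1}{8}\right) \frac{2986}{34813} = - \frac{1493}{139252} \approx -0.010722$)
$\frac{1}{L + h} = \frac{1}{47701 - \frac{1493}{139252}} = \frac{1}{\frac{6642458159}{139252}} = \frac{139252}{6642458159}$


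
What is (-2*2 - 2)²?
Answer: 36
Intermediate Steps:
(-2*2 - 2)² = (-4 - 2)² = (-6)² = 36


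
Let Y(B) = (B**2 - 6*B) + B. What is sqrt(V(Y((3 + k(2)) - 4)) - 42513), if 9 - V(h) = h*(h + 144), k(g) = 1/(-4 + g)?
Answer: I*sqrt(704049)/4 ≈ 209.77*I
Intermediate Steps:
Y(B) = B**2 - 5*B
V(h) = 9 - h*(144 + h) (V(h) = 9 - h*(h + 144) = 9 - h*(144 + h))
sqrt(V(Y((3 + k(2)) - 4)) - 42513) = sqrt((9 - (((3 + 1/(-4 + 2)) - 4)*(-5 + ((3 + 1/(-4 + 2)) - 4)))**2 - 144*((3 + 1/(-4 + 2)) - 4)*(-5 + ((3 + 1/(-4 + 2)) - 4))) - 42513) = sqrt((9 - (((3 + 1/(-2)) - 4)*(-5 + ((3 + 1/(-2)) - 4)))**2 - 144*((3 + 1/(-2)) - 4)*(-5 + ((3 + 1/(-2)) - 4))) - 42513) = sqrt((9 - (((3 - 1/2) - 4)*(-5 + ((3 - 1/2) - 4)))**2 - 144*((3 - 1/2) - 4)*(-5 + ((3 - 1/2) - 4))) - 42513) = sqrt((9 - ((5/2 - 4)*(-5 + (5/2 - 4)))**2 - 144*(5/2 - 4)*(-5 + (5/2 - 4))) - 42513) = sqrt((9 - (-3*(-5 - 3/2)/2)**2 - (-216)*(-5 - 3/2)) - 42513) = sqrt((9 - (-3/2*(-13/2))**2 - (-216)*(-13)/2) - 42513) = sqrt((9 - (39/4)**2 - 144*39/4) - 42513) = sqrt((9 - 1*1521/16 - 1404) - 42513) = sqrt((9 - 1521/16 - 1404) - 42513) = sqrt(-23841/16 - 42513) = sqrt(-704049/16) = I*sqrt(704049)/4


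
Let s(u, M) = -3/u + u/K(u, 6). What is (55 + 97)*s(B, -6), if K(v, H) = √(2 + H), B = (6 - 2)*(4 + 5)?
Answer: -38/3 + 1368*√2 ≈ 1922.0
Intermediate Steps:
B = 36 (B = 4*9 = 36)
s(u, M) = -3/u + u*√2/4 (s(u, M) = -3/u + u/(√(2 + 6)) = -3/u + u/(√8) = -3/u + u/((2*√2)) = -3/u + u*(√2/4) = -3/u + u*√2/4)
(55 + 97)*s(B, -6) = (55 + 97)*(-3/36 + (¼)*36*√2) = 152*(-3*1/36 + 9*√2) = 152*(-1/12 + 9*√2) = -38/3 + 1368*√2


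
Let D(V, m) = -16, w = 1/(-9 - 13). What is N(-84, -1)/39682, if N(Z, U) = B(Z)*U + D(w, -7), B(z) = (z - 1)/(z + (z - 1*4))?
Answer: -2837/6825304 ≈ -0.00041566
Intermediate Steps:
w = -1/22 (w = 1/(-22) = -1/22 ≈ -0.045455)
B(z) = (-1 + z)/(-4 + 2*z) (B(z) = (-1 + z)/(z + (z - 4)) = (-1 + z)/(z + (-4 + z)) = (-1 + z)/(-4 + 2*z))
N(Z, U) = -16 + U*(-1 + Z)/(2*(-2 + Z)) (N(Z, U) = ((-1 + Z)/(2*(-2 + Z)))*U - 16 = U*(-1 + Z)/(2*(-2 + Z)) - 16 = -16 + U*(-1 + Z)/(2*(-2 + Z)))
N(-84, -1)/39682 = ((64 - 32*(-84) - (-1 - 84))/(2*(-2 - 84)))/39682 = ((½)*(64 + 2688 - 1*(-85))/(-86))*(1/39682) = ((½)*(-1/86)*(64 + 2688 + 85))*(1/39682) = ((½)*(-1/86)*2837)*(1/39682) = -2837/172*1/39682 = -2837/6825304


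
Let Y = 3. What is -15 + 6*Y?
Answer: 3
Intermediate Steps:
-15 + 6*Y = -15 + 6*3 = -15 + 18 = 3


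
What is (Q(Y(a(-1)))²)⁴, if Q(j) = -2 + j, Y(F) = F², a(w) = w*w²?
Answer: 1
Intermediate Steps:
a(w) = w³
(Q(Y(a(-1)))²)⁴ = ((-2 + ((-1)³)²)²)⁴ = ((-2 + (-1)²)²)⁴ = ((-2 + 1)²)⁴ = ((-1)²)⁴ = 1⁴ = 1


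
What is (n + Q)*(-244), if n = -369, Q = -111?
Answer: 117120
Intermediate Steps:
(n + Q)*(-244) = (-369 - 111)*(-244) = -480*(-244) = 117120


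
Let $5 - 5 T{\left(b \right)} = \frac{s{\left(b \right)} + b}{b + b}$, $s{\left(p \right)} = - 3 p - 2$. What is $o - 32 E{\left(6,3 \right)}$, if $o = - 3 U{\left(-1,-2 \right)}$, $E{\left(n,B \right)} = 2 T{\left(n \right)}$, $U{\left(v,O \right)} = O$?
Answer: $- \frac{1094}{15} \approx -72.933$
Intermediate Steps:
$s{\left(p \right)} = -2 - 3 p$
$T{\left(b \right)} = 1 - \frac{-2 - 2 b}{10 b}$ ($T{\left(b \right)} = 1 - \frac{\left(\left(-2 - 3 b\right) + b\right) \frac{1}{b + b}}{5} = 1 - \frac{\left(-2 - 2 b\right) \frac{1}{2 b}}{5} = 1 - \frac{\frac{1}{2} \frac{1}{b} \left(-2 - 2 b\right)}{5} = 1 - \frac{-2 - 2 b}{10 b}$)
$E{\left(n,B \right)} = \frac{2 \left(1 + 6 n\right)}{5 n}$ ($E{\left(n,B \right)} = 2 \frac{1 + 6 n}{5 n} = \frac{2 \left(1 + 6 n\right)}{5 n}$)
$o = 6$ ($o = \left(-3\right) \left(-2\right) = 6$)
$o - 32 E{\left(6,3 \right)} = 6 - 32 \frac{2 \left(1 + 6 \cdot 6\right)}{5 \cdot 6} = 6 - 32 \cdot \frac{2}{5} \cdot \frac{1}{6} \left(1 + 36\right) = 6 - 32 \cdot \frac{2}{5} \cdot \frac{1}{6} \cdot 37 = 6 - \frac{1184}{15} = - \frac{1094}{15}$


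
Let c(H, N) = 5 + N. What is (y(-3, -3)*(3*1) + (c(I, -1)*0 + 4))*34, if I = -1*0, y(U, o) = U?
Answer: -170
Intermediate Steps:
I = 0
(y(-3, -3)*(3*1) + (c(I, -1)*0 + 4))*34 = (-9 + ((5 - 1)*0 + 4))*34 = (-3*3 + (4*0 + 4))*34 = (-9 + (0 + 4))*34 = (-9 + 4)*34 = -5*34 = -170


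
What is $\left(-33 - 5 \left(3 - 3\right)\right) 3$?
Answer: $-99$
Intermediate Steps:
$\left(-33 - 5 \left(3 - 3\right)\right) 3 = \left(-33 - 0\right) 3 = \left(-33 + 0\right) 3 = \left(-33\right) 3 = -99$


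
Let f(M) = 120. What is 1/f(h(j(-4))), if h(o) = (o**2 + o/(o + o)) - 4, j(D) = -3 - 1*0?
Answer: 1/120 ≈ 0.0083333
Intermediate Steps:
j(D) = -3 (j(D) = -3 + 0 = -3)
h(o) = -7/2 + o**2 (h(o) = (o**2 + o/((2*o))) - 4 = (o**2 + (1/(2*o))*o) - 4 = (o**2 + 1/2) - 4 = (1/2 + o**2) - 4 = -7/2 + o**2)
1/f(h(j(-4))) = 1/120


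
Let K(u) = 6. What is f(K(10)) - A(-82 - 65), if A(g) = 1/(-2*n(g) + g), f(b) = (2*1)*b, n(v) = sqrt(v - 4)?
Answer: 266703/22213 - 2*I*sqrt(151)/22213 ≈ 12.007 - 0.0011064*I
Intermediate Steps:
n(v) = sqrt(-4 + v)
f(b) = 2*b
A(g) = 1/(g - 2*sqrt(-4 + g)) (A(g) = 1/(-2*sqrt(-4 + g) + g) = 1/(g - 2*sqrt(-4 + g)))
f(K(10)) - A(-82 - 65) = 2*6 - 1/((-82 - 65) - 2*sqrt(-4 + (-82 - 65))) = 12 - 1/(-147 - 2*sqrt(-4 - 147)) = 12 - 1/(-147 - 2*I*sqrt(151))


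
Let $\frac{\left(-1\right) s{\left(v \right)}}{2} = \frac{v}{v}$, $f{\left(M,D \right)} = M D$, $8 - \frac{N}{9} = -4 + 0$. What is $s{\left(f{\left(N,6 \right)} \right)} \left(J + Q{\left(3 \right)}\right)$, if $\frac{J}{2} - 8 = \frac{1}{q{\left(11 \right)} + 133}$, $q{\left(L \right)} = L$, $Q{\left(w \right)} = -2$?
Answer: $- \frac{1009}{36} \approx -28.028$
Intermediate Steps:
$N = 108$ ($N = 72 - 9 \left(-4 + 0\right) = 72 - -36 = 72 + 36 = 108$)
$f{\left(M,D \right)} = D M$
$J = \frac{1153}{72}$ ($J = 16 + \frac{2}{11 + 133} = 16 + \frac{2}{144} = 16 + 2 \cdot \frac{1}{144} = 16 + \frac{1}{72} = \frac{1153}{72} \approx 16.014$)
$s{\left(v \right)} = -2$ ($s{\left(v \right)} = - 2 \frac{v}{v} = \left(-2\right) 1 = -2$)
$s{\left(f{\left(N,6 \right)} \right)} \left(J + Q{\left(3 \right)}\right) = - 2 \left(\frac{1153}{72} - 2\right) = \left(-2\right) \frac{1009}{72} = - \frac{1009}{36}$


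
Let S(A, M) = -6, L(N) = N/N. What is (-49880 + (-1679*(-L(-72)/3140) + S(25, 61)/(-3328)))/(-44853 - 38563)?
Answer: 65154550381/108961315840 ≈ 0.59796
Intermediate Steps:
L(N) = 1
(-49880 + (-1679*(-L(-72)/3140) + S(25, 61)/(-3328)))/(-44853 - 38563) = (-49880 + (-1679/((-3140/1)) - 6/(-3328)))/(-44853 - 38563) = (-49880 + (-1679/((-3140*1)) - 6*(-1/3328)))/(-83416) = (-49880 + (-1679/(-3140) + 3/1664))*(-1/83416) = (-49880 + (-1679*(-1/3140) + 3/1664))*(-1/83416) = (-49880 + (1679/3140 + 3/1664))*(-1/83416) = (-49880 + 700819/1306240)*(-1/83416) = -65154550381/1306240*(-1/83416) = 65154550381/108961315840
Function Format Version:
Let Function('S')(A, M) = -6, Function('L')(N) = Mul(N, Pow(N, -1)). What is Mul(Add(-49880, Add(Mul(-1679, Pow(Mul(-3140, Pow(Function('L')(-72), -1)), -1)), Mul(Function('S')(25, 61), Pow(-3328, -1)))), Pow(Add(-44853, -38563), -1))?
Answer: Rational(65154550381, 108961315840) ≈ 0.59796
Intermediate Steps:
Function('L')(N) = 1
Mul(Add(-49880, Add(Mul(-1679, Pow(Mul(-3140, Pow(Function('L')(-72), -1)), -1)), Mul(Function('S')(25, 61), Pow(-3328, -1)))), Pow(Add(-44853, -38563), -1)) = Mul(Add(-49880, Add(Mul(-1679, Pow(Mul(-3140, Pow(1, -1)), -1)), Mul(-6, Pow(-3328, -1)))), Pow(Add(-44853, -38563), -1)) = Mul(Add(-49880, Add(Mul(-1679, Pow(Mul(-3140, 1), -1)), Mul(-6, Rational(-1, 3328)))), Pow(-83416, -1)) = Mul(Add(-49880, Add(Mul(-1679, Pow(-3140, -1)), Rational(3, 1664))), Rational(-1, 83416)) = Mul(Add(-49880, Add(Mul(-1679, Rational(-1, 3140)), Rational(3, 1664))), Rational(-1, 83416)) = Mul(Add(-49880, Add(Rational(1679, 3140), Rational(3, 1664))), Rational(-1, 83416)) = Mul(Add(-49880, Rational(700819, 1306240)), Rational(-1, 83416)) = Mul(Rational(-65154550381, 1306240), Rational(-1, 83416)) = Rational(65154550381, 108961315840)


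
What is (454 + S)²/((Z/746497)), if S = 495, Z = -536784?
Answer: -672295944697/536784 ≈ -1.2525e+6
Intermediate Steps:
(454 + S)²/((Z/746497)) = (454 + 495)²/((-536784/746497)) = 949²/((-536784*1/746497)) = 900601/(-536784/746497) = 900601*(-746497/536784) = -672295944697/536784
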